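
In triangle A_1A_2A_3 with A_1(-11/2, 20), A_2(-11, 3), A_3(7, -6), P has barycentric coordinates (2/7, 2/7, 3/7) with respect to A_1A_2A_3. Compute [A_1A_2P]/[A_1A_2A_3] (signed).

3/7

The signed ratio [A_1A_2P]/[A_1A_2A_3] equals the barycentric coordinate of P at vertex A_3, which is 3/7.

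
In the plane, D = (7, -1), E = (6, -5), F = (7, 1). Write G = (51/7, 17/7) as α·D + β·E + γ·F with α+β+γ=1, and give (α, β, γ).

Signed area of the reference triangle: [DEF] = ½·(7·(-5−1) + 6·(1−(-1)) + 7·(-1−(-5))) = ½·(-42 + 12 + 28) = -1.
[GEF] = ½·((51/7)·(-5−1) + 6·(1−(17/7)) + 7·(17/7−(-5))) = ½·(-306/7 − 60/7 + 52) = -1/7, so the D-coordinate is (-1/7)/(-1) = 1/7.
[DGF] = ½·(7·(17/7−1) + (51/7)·(1−(-1)) + 7·(-1−(17/7))) = ½·(10 + 102/7 − 24) = 2/7, so the E-coordinate is -2/7.
[DEG] = ½·(7·(-5−(17/7)) + 6·(17/7−(-1)) + (51/7)·(-1−(-5))) = ½·(-52 + 144/7 + 204/7) = -8/7, so the F-coordinate is 8/7.

(1/7, -2/7, 8/7)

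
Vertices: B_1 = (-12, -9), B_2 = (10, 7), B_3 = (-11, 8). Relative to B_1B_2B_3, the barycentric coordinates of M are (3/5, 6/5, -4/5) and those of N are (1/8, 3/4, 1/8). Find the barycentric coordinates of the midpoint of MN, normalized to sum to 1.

Since both coordinate triples sum to 1, the midpoint's barycentrics are the componentwise average.
(3/5+1/8)/2 = 29/80; similarly 39/40 and -27/80.

(29/80, 39/40, -27/80)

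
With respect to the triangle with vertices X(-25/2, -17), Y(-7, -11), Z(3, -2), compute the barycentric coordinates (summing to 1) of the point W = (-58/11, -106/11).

Signed area of the reference triangle: [XYZ] = ½·((-25/2)·(-11−(-2)) + (-7)·(-2−(-17)) + 3·(-17−(-11))) = ½·(225/2 − 105 − 18) = -21/4.
[WYZ] = ½·((-58/11)·(-11−(-2)) + (-7)·(-2−(-106/11)) + 3·(-106/11−(-11))) = ½·(522/11 − 588/11 + 45/11) = -21/22, so the X-coordinate is (-21/22)/(-21/4) = 2/11.
[XWZ] = ½·((-25/2)·(-106/11−(-2)) + (-58/11)·(-2−(-17)) + 3·(-17−(-106/11))) = ½·(1050/11 − 870/11 − 243/11) = -63/22, so the Y-coordinate is 6/11.
[XYW] = ½·((-25/2)·(-11−(-106/11)) + (-7)·(-106/11−(-17)) + (-58/11)·(-17−(-11))) = ½·(375/22 − 567/11 + 348/11) = -63/44, so the Z-coordinate is 3/11.
Check: 2/11 + 6/11 + 3/11 = 1.

(2/11, 6/11, 3/11)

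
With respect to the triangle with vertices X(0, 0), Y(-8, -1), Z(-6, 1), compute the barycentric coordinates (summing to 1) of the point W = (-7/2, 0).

Signed area of the reference triangle: [XYZ] = ½·(0·(-1−1) + (-8)·(1−0) + (-6)·(0−(-1))) = ½·(0 − 8 − 6) = -7.
[WYZ] = ½·((-7/2)·(-1−1) + (-8)·(1−0) + (-6)·(0−(-1))) = ½·(7 − 8 − 6) = -7/2, so the X-coordinate is (-7/2)/(-7) = 1/2.
[XWZ] = ½·(0·(0−1) + (-7/2)·(1−0) + (-6)·(0−0)) = ½·(0 − 7/2 + 0) = -7/4, so the Y-coordinate is 1/4.
[XYW] = ½·(0·(-1−0) + (-8)·(0−0) + (-7/2)·(0−(-1))) = ½·(0 + 0 − 7/2) = -7/4, so the Z-coordinate is 1/4.

(1/2, 1/4, 1/4)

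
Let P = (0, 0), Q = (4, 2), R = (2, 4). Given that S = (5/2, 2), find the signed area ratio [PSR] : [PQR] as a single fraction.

1/2

[PQR] = ½·(0·(2−4) + 4·(4−0) + 2·(0−2)) = ½·(0 + 16 − 4) = 6.
[PSR] = ½·(0·(2−4) + (5/2)·(4−0) + 2·(0−2)) = ½·(0 + 10 − 4) = 3, so the ratio is 3/6 = 1/2.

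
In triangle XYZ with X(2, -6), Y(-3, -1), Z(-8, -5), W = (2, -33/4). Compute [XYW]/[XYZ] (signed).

1/4

[XYZ] = ½·(2·(-1−(-5)) + (-3)·(-5−(-6)) + (-8)·(-6−(-1))) = ½·(8 − 3 + 40) = 45/2.
[XYW] = ½·(2·(-1−(-33/4)) + (-3)·(-33/4−(-6)) + 2·(-6−(-1))) = ½·(29/2 + 27/4 − 10) = 45/8, so the ratio is (45/8)/(45/2) = 1/4.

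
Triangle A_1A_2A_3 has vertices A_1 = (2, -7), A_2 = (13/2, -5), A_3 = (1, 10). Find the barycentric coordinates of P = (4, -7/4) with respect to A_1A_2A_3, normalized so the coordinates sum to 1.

Signed area of the reference triangle: [A_1A_2A_3] = ½·(2·(-5−10) + (13/2)·(10−(-7)) + 1·(-7−(-5))) = ½·(-30 + 221/2 − 2) = 157/4.
[PA_2A_3] = ½·(4·(-5−10) + (13/2)·(10−(-7/4)) + 1·(-7/4−(-5))) = ½·(-60 + 611/8 + 13/4) = 157/16, so the A_1-coordinate is (157/16)/(157/4) = 1/4.
[A_1PA_3] = ½·(2·(-7/4−10) + 4·(10−(-7)) + 1·(-7−(-7/4))) = ½·(-47/2 + 68 − 21/4) = 157/8, so the A_2-coordinate is 1/2.
[A_1A_2P] = ½·(2·(-5−(-7/4)) + (13/2)·(-7/4−(-7)) + 4·(-7−(-5))) = ½·(-13/2 + 273/8 − 8) = 157/16, so the A_3-coordinate is 1/4.
Check: 1/4 + 1/2 + 1/4 = 1.

(1/4, 1/2, 1/4)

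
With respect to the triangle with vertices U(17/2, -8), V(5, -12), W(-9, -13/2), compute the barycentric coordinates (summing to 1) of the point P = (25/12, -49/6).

Signed area of the reference triangle: [UVW] = ½·((17/2)·(-12−(-13/2)) + 5·(-13/2−(-8)) + (-9)·(-8−(-12))) = ½·(-187/4 + 15/2 − 36) = -301/8.
[PVW] = ½·((25/12)·(-12−(-13/2)) + 5·(-13/2−(-49/6)) + (-9)·(-49/6−(-12))) = ½·(-275/24 + 25/3 − 69/2) = -301/16, so the U-coordinate is (-301/16)/(-301/8) = 1/2.
[UPW] = ½·((17/2)·(-49/6−(-13/2)) + (25/12)·(-13/2−(-8)) + (-9)·(-8−(-49/6))) = ½·(-85/6 + 25/8 − 3/2) = -301/48, so the V-coordinate is 1/6.
[UVP] = ½·((17/2)·(-12−(-49/6)) + 5·(-49/6−(-8)) + (25/12)·(-8−(-12))) = ½·(-391/12 − 5/6 + 25/3) = -301/24, so the W-coordinate is 1/3.
Check: 1/2 + 1/6 + 1/3 = 1.

(1/2, 1/6, 1/3)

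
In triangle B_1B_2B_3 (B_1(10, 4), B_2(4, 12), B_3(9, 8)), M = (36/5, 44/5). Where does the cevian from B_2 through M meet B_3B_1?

(28/3, 20/3)

Barycentric coordinates of M with respect to B_1B_2B_3: (1/5, 2/5, 2/5).
On side B_3B_1 the B_2-coordinate is zero; dropping M's B_2-weight 2/5 and renormalizing the remaining 2/5 : 1/5 gives weights 2/3, 1/3 on B_3, B_1.
N = (2/3)·(9, 8) + (1/3)·(10, 4) = (28/3, 20/3).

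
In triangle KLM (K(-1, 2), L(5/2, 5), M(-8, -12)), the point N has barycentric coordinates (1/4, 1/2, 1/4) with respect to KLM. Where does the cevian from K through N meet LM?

(-1, -2/3)

Line KN meets LM where the K-coordinate vanishes; zeroing N's K-weight and renormalizing leaves L, M-weights 1/2 : 1/4 → (2/3, 1/3).
So J = (2/3)·L + (1/3)·M = (-1, -2/3).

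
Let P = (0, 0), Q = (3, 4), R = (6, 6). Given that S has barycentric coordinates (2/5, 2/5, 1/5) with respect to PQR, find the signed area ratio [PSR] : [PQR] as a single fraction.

The signed ratio [PSR]/[PQR] equals the barycentric coordinate of S at vertex Q, which is 2/5.

2/5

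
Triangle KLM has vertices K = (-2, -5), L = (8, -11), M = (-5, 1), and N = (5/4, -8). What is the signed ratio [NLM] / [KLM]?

[KLM] = ½·((-2)·(-11−1) + 8·(1−(-5)) + (-5)·(-5−(-11))) = ½·(24 + 48 − 30) = 21.
[NLM] = ½·((5/4)·(-11−1) + 8·(1−(-8)) + (-5)·(-8−(-11))) = ½·(-15 + 72 − 15) = 21, so the ratio is 21/21 = 1.

1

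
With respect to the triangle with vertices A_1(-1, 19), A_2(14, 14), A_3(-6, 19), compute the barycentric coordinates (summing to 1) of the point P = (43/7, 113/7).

(1/7, 4/7, 2/7)

Signed area of the reference triangle: [A_1A_2A_3] = ½·((-1)·(14−19) + 14·(19−19) + (-6)·(19−14)) = ½·(5 + 0 − 30) = -25/2.
[PA_2A_3] = ½·((43/7)·(14−19) + 14·(19−(113/7)) + (-6)·(113/7−14)) = ½·(-215/7 + 40 − 90/7) = -25/14, so the A_1-coordinate is (-25/14)/(-25/2) = 1/7.
[A_1PA_3] = ½·((-1)·(113/7−19) + (43/7)·(19−19) + (-6)·(19−(113/7))) = ½·(20/7 + 0 − 120/7) = -50/7, so the A_2-coordinate is 4/7.
[A_1A_2P] = ½·((-1)·(14−(113/7)) + 14·(113/7−19) + (43/7)·(19−14)) = ½·(15/7 − 40 + 215/7) = -25/7, so the A_3-coordinate is 2/7.
Check: 1/7 + 4/7 + 2/7 = 1.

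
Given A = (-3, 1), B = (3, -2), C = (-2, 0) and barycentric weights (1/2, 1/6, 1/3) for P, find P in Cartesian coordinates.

P = (1/2)·A + (1/6)·B + (1/3)·C.
x-coordinate: (1/2)·(-3) + (1/6)·3 + (1/3)·(-2) = -5/3.
y-coordinate: (1/2)·1 + (1/6)·(-2) + (1/3)·0 = 1/6.

(-5/3, 1/6)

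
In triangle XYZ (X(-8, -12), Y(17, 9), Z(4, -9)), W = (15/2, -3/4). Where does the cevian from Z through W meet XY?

(26/3, 2)

Barycentric coordinates of W with respect to XYZ: (1/4, 1/2, 1/4).
On side XY the Z-coordinate is zero; dropping W's Z-weight 1/4 and renormalizing the remaining 1/4 : 1/2 gives weights 1/3, 2/3 on X, Y.
V = (1/3)·(-8, -12) + (2/3)·(17, 9) = (26/3, 2).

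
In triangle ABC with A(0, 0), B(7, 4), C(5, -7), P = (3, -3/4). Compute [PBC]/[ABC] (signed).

[ABC] = ½·(0·(4−(-7)) + 7·(-7−0) + 5·(0−4)) = ½·(0 − 49 − 20) = -69/2.
[PBC] = ½·(3·(4−(-7)) + 7·(-7−(-3/4)) + 5·(-3/4−4)) = ½·(33 − 175/4 − 95/4) = -69/4, so the ratio is (-69/4)/(-69/2) = 1/2.

1/2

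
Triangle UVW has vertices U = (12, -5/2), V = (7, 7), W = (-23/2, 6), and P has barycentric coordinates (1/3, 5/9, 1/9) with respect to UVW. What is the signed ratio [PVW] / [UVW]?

1/3

The signed ratio [PVW]/[UVW] equals the barycentric coordinate of P at vertex U, which is 1/3.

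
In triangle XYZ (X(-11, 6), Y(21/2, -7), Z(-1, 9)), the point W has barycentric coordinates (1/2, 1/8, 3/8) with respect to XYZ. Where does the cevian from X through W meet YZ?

(15/8, 5)

Line XW meets YZ where the X-coordinate vanishes; zeroing W's X-weight and renormalizing leaves Y, Z-weights 1/8 : 3/8 → (1/4, 3/4).
So V = (1/4)·Y + (3/4)·Z = (15/8, 5).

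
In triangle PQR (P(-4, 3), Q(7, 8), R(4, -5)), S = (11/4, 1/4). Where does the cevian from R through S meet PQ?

(3/2, 11/2)

Barycentric coordinates of S with respect to PQR: (1/4, 1/4, 1/2).
On side PQ the R-coordinate is zero; dropping S's R-weight 1/2 and renormalizing the remaining 1/4 : 1/4 gives weights 1/2, 1/2 on P, Q.
T = (1/2)·(-4, 3) + (1/2)·(7, 8) = (3/2, 11/2).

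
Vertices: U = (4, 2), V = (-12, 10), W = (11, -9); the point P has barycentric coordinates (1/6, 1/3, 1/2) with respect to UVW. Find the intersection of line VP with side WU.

(37/4, -25/4)

Line VP meets WU where the V-coordinate vanishes; zeroing P's V-weight and renormalizing leaves W, U-weights 1/2 : 1/6 → (3/4, 1/4).
So Q = (3/4)·W + (1/4)·U = (37/4, -25/4).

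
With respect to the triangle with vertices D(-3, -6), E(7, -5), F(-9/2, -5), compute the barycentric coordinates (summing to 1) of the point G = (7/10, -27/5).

Signed area of the reference triangle: [DEF] = ½·((-3)·(-5−(-5)) + 7·(-5−(-6)) + (-9/2)·(-6−(-5))) = ½·(0 + 7 + 9/2) = 23/4.
[GEF] = ½·((7/10)·(-5−(-5)) + 7·(-5−(-27/5)) + (-9/2)·(-27/5−(-5))) = ½·(0 + 14/5 + 9/5) = 23/10, so the D-coordinate is (23/10)/(23/4) = 2/5.
[DGF] = ½·((-3)·(-27/5−(-5)) + (7/10)·(-5−(-6)) + (-9/2)·(-6−(-27/5))) = ½·(6/5 + 7/10 + 27/10) = 23/10, so the E-coordinate is 2/5.
[DEG] = ½·((-3)·(-5−(-27/5)) + 7·(-27/5−(-6)) + (7/10)·(-6−(-5))) = ½·(-6/5 + 21/5 − 7/10) = 23/20, so the F-coordinate is 1/5.
Check: 2/5 + 2/5 + 1/5 = 1.

(2/5, 2/5, 1/5)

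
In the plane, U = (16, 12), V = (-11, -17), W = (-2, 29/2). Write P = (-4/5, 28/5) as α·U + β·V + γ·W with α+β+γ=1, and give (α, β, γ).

Signed area of the reference triangle: [UVW] = ½·(16·(-17−(29/2)) + (-11)·(29/2−12) + (-2)·(12−(-17))) = ½·(-504 − 55/2 − 58) = -1179/4.
[PVW] = ½·((-4/5)·(-17−(29/2)) + (-11)·(29/2−(28/5)) + (-2)·(28/5−(-17))) = ½·(126/5 − 979/10 − 226/5) = -1179/20, so the U-coordinate is (-1179/20)/(-1179/4) = 1/5.
[UPW] = ½·(16·(28/5−(29/2)) + (-4/5)·(29/2−12) + (-2)·(12−(28/5))) = ½·(-712/5 − 2 − 64/5) = -393/5, so the V-coordinate is 4/15.
[UVP] = ½·(16·(-17−(28/5)) + (-11)·(28/5−12) + (-4/5)·(12−(-17))) = ½·(-1808/5 + 352/5 − 116/5) = -786/5, so the W-coordinate is 8/15.

(1/5, 4/15, 8/15)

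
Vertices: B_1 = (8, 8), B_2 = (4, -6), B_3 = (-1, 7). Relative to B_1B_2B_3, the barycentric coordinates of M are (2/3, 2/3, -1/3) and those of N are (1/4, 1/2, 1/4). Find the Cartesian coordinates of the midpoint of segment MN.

(145/24, -1/8)

Barycentric coordinates of the midpoint are the average: (11/24, 7/12, -1/24).
Converting: (11/24)·B_1 + (7/12)·B_2 + (-1/24)·B_3 = (145/24, -1/8).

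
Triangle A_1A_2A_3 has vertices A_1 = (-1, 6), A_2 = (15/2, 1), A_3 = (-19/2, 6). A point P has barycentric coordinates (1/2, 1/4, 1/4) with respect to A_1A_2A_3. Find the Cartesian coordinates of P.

(-1, 19/4)

P = (1/2)·A_1 + (1/4)·A_2 + (1/4)·A_3.
x-coordinate: (1/2)·(-1) + (1/4)·(15/2) + (1/4)·(-19/2) = -1.
y-coordinate: (1/2)·6 + (1/4)·1 + (1/4)·6 = 19/4.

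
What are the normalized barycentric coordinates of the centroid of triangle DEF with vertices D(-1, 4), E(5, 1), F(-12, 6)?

The centroid is the average of the vertices, so each weight is 1/3.

(1/3, 1/3, 1/3)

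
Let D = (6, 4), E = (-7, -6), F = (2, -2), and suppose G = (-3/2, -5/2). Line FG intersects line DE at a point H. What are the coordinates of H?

(-8/3, -8/3)

Barycentric coordinates of G with respect to DEF: (1/4, 1/2, 1/4).
On side DE the F-coordinate is zero; dropping G's F-weight 1/4 and renormalizing the remaining 1/4 : 1/2 gives weights 1/3, 2/3 on D, E.
H = (1/3)·(6, 4) + (2/3)·(-7, -6) = (-8/3, -8/3).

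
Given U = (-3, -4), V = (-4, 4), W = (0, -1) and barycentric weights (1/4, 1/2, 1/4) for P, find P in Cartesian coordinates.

(-11/4, 3/4)

P = (1/4)·U + (1/2)·V + (1/4)·W.
x-coordinate: (1/4)·(-3) + (1/2)·(-4) + (1/4)·0 = -11/4.
y-coordinate: (1/4)·(-4) + (1/2)·4 + (1/4)·(-1) = 3/4.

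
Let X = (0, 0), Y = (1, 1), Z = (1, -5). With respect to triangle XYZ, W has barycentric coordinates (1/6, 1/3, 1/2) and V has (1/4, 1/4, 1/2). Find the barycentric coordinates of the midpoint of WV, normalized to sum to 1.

(5/24, 7/24, 1/2)

Since both coordinate triples sum to 1, the midpoint's barycentrics are the componentwise average.
(1/6+1/4)/2 = 5/24; similarly 7/24 and 1/2.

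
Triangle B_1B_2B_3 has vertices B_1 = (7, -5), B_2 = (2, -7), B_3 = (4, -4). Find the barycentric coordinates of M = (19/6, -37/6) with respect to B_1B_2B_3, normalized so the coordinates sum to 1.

(1/6, 2/3, 1/6)

Signed area of the reference triangle: [B_1B_2B_3] = ½·(7·(-7−(-4)) + 2·(-4−(-5)) + 4·(-5−(-7))) = ½·(-21 + 2 + 8) = -11/2.
[MB_2B_3] = ½·((19/6)·(-7−(-4)) + 2·(-4−(-37/6)) + 4·(-37/6−(-7))) = ½·(-19/2 + 13/3 + 10/3) = -11/12, so the B_1-coordinate is (-11/12)/(-11/2) = 1/6.
[B_1MB_3] = ½·(7·(-37/6−(-4)) + (19/6)·(-4−(-5)) + 4·(-5−(-37/6))) = ½·(-91/6 + 19/6 + 14/3) = -11/3, so the B_2-coordinate is 2/3.
[B_1B_2M] = ½·(7·(-7−(-37/6)) + 2·(-37/6−(-5)) + (19/6)·(-5−(-7))) = ½·(-35/6 − 7/3 + 19/3) = -11/12, so the B_3-coordinate is 1/6.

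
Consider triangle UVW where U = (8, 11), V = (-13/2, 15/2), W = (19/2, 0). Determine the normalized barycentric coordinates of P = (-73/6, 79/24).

(-2/3, 17/12, 1/4)

Signed area of the reference triangle: [UVW] = ½·(8·(15/2−0) + (-13/2)·(0−11) + (19/2)·(11−(15/2))) = ½·(60 + 143/2 + 133/4) = 659/8.
[PVW] = ½·((-73/6)·(15/2−0) + (-13/2)·(0−(79/24)) + (19/2)·(79/24−(15/2))) = ½·(-365/4 + 1027/48 − 1919/48) = -659/12, so the U-coordinate is (-659/12)/(659/8) = -2/3.
[UPW] = ½·(8·(79/24−0) + (-73/6)·(0−11) + (19/2)·(11−(79/24))) = ½·(79/3 + 803/6 + 3515/48) = 11203/96, so the V-coordinate is 17/12.
[UVP] = ½·(8·(15/2−(79/24)) + (-13/2)·(79/24−11) + (-73/6)·(11−(15/2))) = ½·(101/3 + 2405/48 − 511/12) = 659/32, so the W-coordinate is 1/4.
Check: -2/3 + 17/12 + 1/4 = 1.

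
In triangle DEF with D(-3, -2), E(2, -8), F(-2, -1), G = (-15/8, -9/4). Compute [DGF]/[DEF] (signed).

1/8

[DEF] = ½·((-3)·(-8−(-1)) + 2·(-1−(-2)) + (-2)·(-2−(-8))) = ½·(21 + 2 − 12) = 11/2.
[DGF] = ½·((-3)·(-9/4−(-1)) + (-15/8)·(-1−(-2)) + (-2)·(-2−(-9/4))) = ½·(15/4 − 15/8 − 1/2) = 11/16, so the ratio is (11/16)/(11/2) = 1/8.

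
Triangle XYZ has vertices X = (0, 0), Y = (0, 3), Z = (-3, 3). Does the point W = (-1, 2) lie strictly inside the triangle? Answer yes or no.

Barycentric coordinates of W: (1/3, 1/3, 1/3).
The three coordinates are positive, positive, positive; a point is interior exactly when all three are positive.

yes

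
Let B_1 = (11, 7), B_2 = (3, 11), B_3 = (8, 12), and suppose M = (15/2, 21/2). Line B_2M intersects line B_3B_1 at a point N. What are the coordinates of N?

(9, 31/3)

Barycentric coordinates of M with respect to B_1B_2B_3: (1/4, 1/4, 1/2).
On side B_3B_1 the B_2-coordinate is zero; dropping M's B_2-weight 1/4 and renormalizing the remaining 1/2 : 1/4 gives weights 2/3, 1/3 on B_3, B_1.
N = (2/3)·(8, 12) + (1/3)·(11, 7) = (9, 31/3).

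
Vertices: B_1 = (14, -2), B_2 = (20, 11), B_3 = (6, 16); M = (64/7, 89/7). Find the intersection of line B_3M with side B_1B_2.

(17, 9/2)

Barycentric coordinates of M with respect to B_1B_2B_3: (1/7, 1/7, 5/7).
On side B_1B_2 the B_3-coordinate is zero; dropping M's B_3-weight 5/7 and renormalizing the remaining 1/7 : 1/7 gives weights 1/2, 1/2 on B_1, B_2.
N = (1/2)·(14, -2) + (1/2)·(20, 11) = (17, 9/2).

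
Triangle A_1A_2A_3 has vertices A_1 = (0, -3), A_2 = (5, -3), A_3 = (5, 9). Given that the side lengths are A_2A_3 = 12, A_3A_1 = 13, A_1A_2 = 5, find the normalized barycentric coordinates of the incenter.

(2/5, 13/30, 1/6)

The incenter has barycentric coordinates proportional to the opposite side lengths: (12 : 13 : 5).
Normalizing by 12+13+5 = 30 gives (2/5, 13/30, 1/6).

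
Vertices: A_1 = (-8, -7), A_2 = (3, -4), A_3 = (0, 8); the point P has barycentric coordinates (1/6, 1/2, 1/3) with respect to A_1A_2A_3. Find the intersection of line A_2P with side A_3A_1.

(-8/3, 3)

Line A_2P meets A_3A_1 where the A_2-coordinate vanishes; zeroing P's A_2-weight and renormalizing leaves A_3, A_1-weights 1/3 : 1/6 → (2/3, 1/3).
So Q = (2/3)·A_3 + (1/3)·A_1 = (-8/3, 3).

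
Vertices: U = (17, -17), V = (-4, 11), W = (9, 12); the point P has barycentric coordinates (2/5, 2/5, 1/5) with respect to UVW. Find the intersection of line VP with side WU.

(43/3, -22/3)

Line VP meets WU where the V-coordinate vanishes; zeroing P's V-weight and renormalizing leaves W, U-weights 1/5 : 2/5 → (1/3, 2/3).
So Q = (1/3)·W + (2/3)·U = (43/3, -22/3).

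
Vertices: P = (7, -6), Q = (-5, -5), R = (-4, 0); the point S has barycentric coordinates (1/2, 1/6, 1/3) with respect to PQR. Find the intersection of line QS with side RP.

(13/5, -18/5)

Line QS meets RP where the Q-coordinate vanishes; zeroing S's Q-weight and renormalizing leaves R, P-weights 1/3 : 1/2 → (2/5, 3/5).
So T = (2/5)·R + (3/5)·P = (13/5, -18/5).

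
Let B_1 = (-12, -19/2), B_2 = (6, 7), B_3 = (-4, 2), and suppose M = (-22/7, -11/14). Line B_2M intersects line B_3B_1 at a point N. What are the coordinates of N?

Barycentric coordinates of M with respect to B_1B_2B_3: (3/7, 3/7, 1/7).
On side B_3B_1 the B_2-coordinate is zero; dropping M's B_2-weight 3/7 and renormalizing the remaining 1/7 : 3/7 gives weights 1/4, 3/4 on B_3, B_1.
N = (1/4)·(-4, 2) + (3/4)·(-12, -19/2) = (-10, -53/8).

(-10, -53/8)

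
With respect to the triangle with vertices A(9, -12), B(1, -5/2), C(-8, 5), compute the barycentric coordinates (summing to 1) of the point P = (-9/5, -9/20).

(1/10, 1/2, 2/5)

Signed area of the reference triangle: [ABC] = ½·(9·(-5/2−5) + 1·(5−(-12)) + (-8)·(-12−(-5/2))) = ½·(-135/2 + 17 + 76) = 51/4.
[PBC] = ½·((-9/5)·(-5/2−5) + 1·(5−(-9/20)) + (-8)·(-9/20−(-5/2))) = ½·(27/2 + 109/20 − 82/5) = 51/40, so the A-coordinate is (51/40)/(51/4) = 1/10.
[APC] = ½·(9·(-9/20−5) + (-9/5)·(5−(-12)) + (-8)·(-12−(-9/20))) = ½·(-981/20 − 153/5 + 462/5) = 51/8, so the B-coordinate is 1/2.
[ABP] = ½·(9·(-5/2−(-9/20)) + 1·(-9/20−(-12)) + (-9/5)·(-12−(-5/2))) = ½·(-369/20 + 231/20 + 171/10) = 51/10, so the C-coordinate is 2/5.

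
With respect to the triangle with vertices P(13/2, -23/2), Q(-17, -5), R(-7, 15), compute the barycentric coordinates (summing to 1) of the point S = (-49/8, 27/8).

(1/4, 1/4, 1/2)

Signed area of the reference triangle: [PQR] = ½·((13/2)·(-5−15) + (-17)·(15−(-23/2)) + (-7)·(-23/2−(-5))) = ½·(-130 − 901/2 + 91/2) = -535/2.
[SQR] = ½·((-49/8)·(-5−15) + (-17)·(15−(27/8)) + (-7)·(27/8−(-5))) = ½·(245/2 − 1581/8 − 469/8) = -535/8, so the P-coordinate is (-535/8)/(-535/2) = 1/4.
[PSR] = ½·((13/2)·(27/8−15) + (-49/8)·(15−(-23/2)) + (-7)·(-23/2−(27/8))) = ½·(-1209/16 − 2597/16 + 833/8) = -535/8, so the Q-coordinate is 1/4.
[PQS] = ½·((13/2)·(-5−(27/8)) + (-17)·(27/8−(-23/2)) + (-49/8)·(-23/2−(-5))) = ½·(-871/16 − 2023/8 + 637/16) = -535/4, so the R-coordinate is 1/2.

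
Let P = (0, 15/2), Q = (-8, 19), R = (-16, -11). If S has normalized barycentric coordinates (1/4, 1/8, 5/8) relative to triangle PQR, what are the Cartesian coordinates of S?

(-11, -21/8)

S = (1/4)·P + (1/8)·Q + (5/8)·R.
x-coordinate: (1/4)·0 + (1/8)·(-8) + (5/8)·(-16) = -11.
y-coordinate: (1/4)·(15/2) + (1/8)·19 + (5/8)·(-11) = -21/8.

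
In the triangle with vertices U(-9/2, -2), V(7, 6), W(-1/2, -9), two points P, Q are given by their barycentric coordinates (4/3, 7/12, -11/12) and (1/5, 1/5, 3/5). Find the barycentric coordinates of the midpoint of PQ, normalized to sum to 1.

Since both coordinate triples sum to 1, the midpoint's barycentrics are the componentwise average.
(4/3+1/5)/2 = 23/30; similarly 47/120 and -19/120.

(23/30, 47/120, -19/120)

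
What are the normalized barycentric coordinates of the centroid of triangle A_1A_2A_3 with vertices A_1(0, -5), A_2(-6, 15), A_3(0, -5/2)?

The centroid is the average of the vertices, so each weight is 1/3.

(1/3, 1/3, 1/3)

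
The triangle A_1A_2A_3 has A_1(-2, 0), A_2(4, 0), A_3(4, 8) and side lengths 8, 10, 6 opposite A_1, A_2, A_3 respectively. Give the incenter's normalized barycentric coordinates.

(1/3, 5/12, 1/4)

The incenter has barycentric coordinates proportional to the opposite side lengths: (8 : 10 : 6).
Normalizing by 8+10+6 = 24 gives (1/3, 5/12, 1/4).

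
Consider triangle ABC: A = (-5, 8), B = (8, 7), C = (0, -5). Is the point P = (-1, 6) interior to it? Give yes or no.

yes

Barycentric coordinates of P: (25/41, 21/82, 11/82).
The three coordinates are positive, positive, positive; a point is interior exactly when all three are positive.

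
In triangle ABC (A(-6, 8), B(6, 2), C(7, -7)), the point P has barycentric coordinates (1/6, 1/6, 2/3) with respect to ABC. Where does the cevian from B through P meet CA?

(22/5, -4)

Line BP meets CA where the B-coordinate vanishes; zeroing P's B-weight and renormalizing leaves C, A-weights 2/3 : 1/6 → (4/5, 1/5).
So Q = (4/5)·C + (1/5)·A = (22/5, -4).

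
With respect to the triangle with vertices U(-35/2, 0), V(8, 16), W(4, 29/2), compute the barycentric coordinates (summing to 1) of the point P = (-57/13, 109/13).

Signed area of the reference triangle: [UVW] = ½·((-35/2)·(16−(29/2)) + 8·(29/2−0) + 4·(0−16)) = ½·(-105/4 + 116 − 64) = 103/8.
[PVW] = ½·((-57/13)·(16−(29/2)) + 8·(29/2−(109/13)) + 4·(109/13−16)) = ½·(-171/26 + 636/13 − 396/13) = 309/52, so the U-coordinate is (309/52)/(103/8) = 6/13.
[UPW] = ½·((-35/2)·(109/13−(29/2)) + (-57/13)·(29/2−0) + 4·(0−(109/13))) = ½·(5565/52 − 1653/26 − 436/13) = 515/104, so the V-coordinate is 5/13.
[UVP] = ½·((-35/2)·(16−(109/13)) + 8·(109/13−0) + (-57/13)·(0−16)) = ½·(-3465/26 + 872/13 + 912/13) = 103/52, so the W-coordinate is 2/13.
Check: 6/13 + 5/13 + 2/13 = 1.

(6/13, 5/13, 2/13)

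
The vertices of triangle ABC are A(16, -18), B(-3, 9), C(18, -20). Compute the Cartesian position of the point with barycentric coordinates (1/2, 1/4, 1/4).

(47/4, -47/4)

P = (1/2)·A + (1/4)·B + (1/4)·C.
x-coordinate: (1/2)·16 + (1/4)·(-3) + (1/4)·18 = 47/4.
y-coordinate: (1/2)·(-18) + (1/4)·9 + (1/4)·(-20) = -47/4.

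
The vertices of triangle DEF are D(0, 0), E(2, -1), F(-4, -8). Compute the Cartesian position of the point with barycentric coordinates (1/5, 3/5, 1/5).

(2/5, -11/5)

G = (1/5)·D + (3/5)·E + (1/5)·F.
x-coordinate: (1/5)·0 + (3/5)·2 + (1/5)·(-4) = 2/5.
y-coordinate: (1/5)·0 + (3/5)·(-1) + (1/5)·(-8) = -11/5.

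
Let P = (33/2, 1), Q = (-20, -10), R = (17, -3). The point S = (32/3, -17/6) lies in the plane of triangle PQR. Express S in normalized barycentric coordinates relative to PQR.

(1/3, 1/6, 1/2)

Signed area of the reference triangle: [PQR] = ½·((33/2)·(-10−(-3)) + (-20)·(-3−1) + 17·(1−(-10))) = ½·(-231/2 + 80 + 187) = 303/4.
[SQR] = ½·((32/3)·(-10−(-3)) + (-20)·(-3−(-17/6)) + 17·(-17/6−(-10))) = ½·(-224/3 + 10/3 + 731/6) = 101/4, so the P-coordinate is (101/4)/(303/4) = 1/3.
[PSR] = ½·((33/2)·(-17/6−(-3)) + (32/3)·(-3−1) + 17·(1−(-17/6))) = ½·(11/4 − 128/3 + 391/6) = 101/8, so the Q-coordinate is 1/6.
[PQS] = ½·((33/2)·(-10−(-17/6)) + (-20)·(-17/6−1) + (32/3)·(1−(-10))) = ½·(-473/4 + 230/3 + 352/3) = 303/8, so the R-coordinate is 1/2.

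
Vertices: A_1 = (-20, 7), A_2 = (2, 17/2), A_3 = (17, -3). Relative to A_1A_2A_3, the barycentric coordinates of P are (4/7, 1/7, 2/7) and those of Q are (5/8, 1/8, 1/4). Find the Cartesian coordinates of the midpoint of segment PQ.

(-50/7, 1013/224)

Barycentric coordinates of the midpoint are the average: (67/112, 15/112, 15/56).
Converting: (67/112)·A_1 + (15/112)·A_2 + (15/56)·A_3 = (-50/7, 1013/224).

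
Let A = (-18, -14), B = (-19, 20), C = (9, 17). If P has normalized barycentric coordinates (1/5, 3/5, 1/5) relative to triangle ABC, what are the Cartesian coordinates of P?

P = (1/5)·A + (3/5)·B + (1/5)·C.
x-coordinate: (1/5)·(-18) + (3/5)·(-19) + (1/5)·9 = -66/5.
y-coordinate: (1/5)·(-14) + (3/5)·20 + (1/5)·17 = 63/5.

(-66/5, 63/5)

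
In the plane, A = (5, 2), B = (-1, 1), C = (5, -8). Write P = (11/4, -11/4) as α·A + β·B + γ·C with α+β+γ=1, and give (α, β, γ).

(3/16, 3/8, 7/16)

Signed area of the reference triangle: [ABC] = ½·(5·(1−(-8)) + (-1)·(-8−2) + 5·(2−1)) = ½·(45 + 10 + 5) = 30.
[PBC] = ½·((11/4)·(1−(-8)) + (-1)·(-8−(-11/4)) + 5·(-11/4−1)) = ½·(99/4 + 21/4 − 75/4) = 45/8, so the A-coordinate is (45/8)/30 = 3/16.
[APC] = ½·(5·(-11/4−(-8)) + (11/4)·(-8−2) + 5·(2−(-11/4))) = ½·(105/4 − 55/2 + 95/4) = 45/4, so the B-coordinate is 3/8.
[ABP] = ½·(5·(1−(-11/4)) + (-1)·(-11/4−2) + (11/4)·(2−1)) = ½·(75/4 + 19/4 + 11/4) = 105/8, so the C-coordinate is 7/16.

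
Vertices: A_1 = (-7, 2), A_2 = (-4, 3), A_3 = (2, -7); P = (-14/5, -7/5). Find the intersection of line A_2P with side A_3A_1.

Barycentric coordinates of P with respect to A_1A_2A_3: (2/5, 1/5, 2/5).
On side A_3A_1 the A_2-coordinate is zero; dropping P's A_2-weight 1/5 and renormalizing the remaining 2/5 : 2/5 gives weights 1/2, 1/2 on A_3, A_1.
Q = (1/2)·(2, -7) + (1/2)·(-7, 2) = (-5/2, -5/2).

(-5/2, -5/2)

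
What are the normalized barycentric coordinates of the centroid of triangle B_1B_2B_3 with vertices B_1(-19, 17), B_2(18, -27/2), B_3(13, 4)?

The centroid is the average of the vertices, so each weight is 1/3.

(1/3, 1/3, 1/3)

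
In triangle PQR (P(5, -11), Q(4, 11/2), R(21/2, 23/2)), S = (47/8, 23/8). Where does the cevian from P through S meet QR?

(37/6, 15/2)

Barycentric coordinates of S with respect to PQR: (1/4, 1/2, 1/4).
On side QR the P-coordinate is zero; dropping S's P-weight 1/4 and renormalizing the remaining 1/2 : 1/4 gives weights 2/3, 1/3 on Q, R.
T = (2/3)·(4, 11/2) + (1/3)·(21/2, 23/2) = (37/6, 15/2).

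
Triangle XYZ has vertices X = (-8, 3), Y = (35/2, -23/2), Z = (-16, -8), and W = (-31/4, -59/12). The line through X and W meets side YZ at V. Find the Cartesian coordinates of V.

(-61/8, -71/8)

Barycentric coordinates of W with respect to XYZ: (1/3, 1/6, 1/2).
On side YZ the X-coordinate is zero; dropping W's X-weight 1/3 and renormalizing the remaining 1/6 : 1/2 gives weights 1/4, 3/4 on Y, Z.
V = (1/4)·(35/2, -23/2) + (3/4)·(-16, -8) = (-61/8, -71/8).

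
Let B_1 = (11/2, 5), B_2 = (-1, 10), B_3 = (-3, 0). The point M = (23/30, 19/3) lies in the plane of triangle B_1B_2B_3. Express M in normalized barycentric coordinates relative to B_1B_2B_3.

Signed area of the reference triangle: [B_1B_2B_3] = ½·((11/2)·(10−0) + (-1)·(0−5) + (-3)·(5−10)) = ½·(55 + 5 + 15) = 75/2.
[MB_2B_3] = ½·((23/30)·(10−0) + (-1)·(0−(19/3)) + (-3)·(19/3−10)) = ½·(23/3 + 19/3 + 11) = 25/2, so the B_1-coordinate is (25/2)/(75/2) = 1/3.
[B_1MB_3] = ½·((11/2)·(19/3−0) + (23/30)·(0−5) + (-3)·(5−(19/3))) = ½·(209/6 − 23/6 + 4) = 35/2, so the B_2-coordinate is 7/15.
[B_1B_2M] = ½·((11/2)·(10−(19/3)) + (-1)·(19/3−5) + (23/30)·(5−10)) = ½·(121/6 − 4/3 − 23/6) = 15/2, so the B_3-coordinate is 1/5.
Check: 1/3 + 7/15 + 1/5 = 1.

(1/3, 7/15, 1/5)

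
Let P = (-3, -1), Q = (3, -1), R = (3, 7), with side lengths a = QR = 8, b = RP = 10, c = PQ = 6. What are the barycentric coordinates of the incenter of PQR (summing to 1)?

The incenter has barycentric coordinates proportional to the opposite side lengths: (8 : 10 : 6).
Normalizing by 8+10+6 = 24 gives (1/3, 5/12, 1/4).

(1/3, 5/12, 1/4)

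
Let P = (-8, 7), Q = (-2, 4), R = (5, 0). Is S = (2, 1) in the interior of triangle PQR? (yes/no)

Barycentric coordinates of S: (5/3, -8/3, 2).
The three coordinates are positive, negative, positive; a point is interior exactly when all three are positive.

no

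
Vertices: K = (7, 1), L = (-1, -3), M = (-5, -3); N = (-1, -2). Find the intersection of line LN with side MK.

(-1, -5/3)

Barycentric coordinates of N with respect to KLM: (1/4, 1/4, 1/2).
On side MK the L-coordinate is zero; dropping N's L-weight 1/4 and renormalizing the remaining 1/2 : 1/4 gives weights 2/3, 1/3 on M, K.
J = (2/3)·(-5, -3) + (1/3)·(7, 1) = (-1, -5/3).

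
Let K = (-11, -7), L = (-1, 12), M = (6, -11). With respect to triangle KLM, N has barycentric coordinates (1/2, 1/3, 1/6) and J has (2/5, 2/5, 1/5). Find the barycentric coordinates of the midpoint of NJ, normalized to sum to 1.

(9/20, 11/30, 11/60)

Since both coordinate triples sum to 1, the midpoint's barycentrics are the componentwise average.
(1/2+2/5)/2 = 9/20; similarly 11/30 and 11/60.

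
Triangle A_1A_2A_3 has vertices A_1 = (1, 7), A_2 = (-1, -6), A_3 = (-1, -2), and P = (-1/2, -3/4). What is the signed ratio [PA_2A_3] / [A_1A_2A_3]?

[A_1A_2A_3] = ½·(1·(-6−(-2)) + (-1)·(-2−7) + (-1)·(7−(-6))) = ½·(-4 + 9 − 13) = -4.
[PA_2A_3] = ½·((-1/2)·(-6−(-2)) + (-1)·(-2−(-3/4)) + (-1)·(-3/4−(-6))) = ½·(2 + 5/4 − 21/4) = -1, so the ratio is (-1)/(-4) = 1/4.

1/4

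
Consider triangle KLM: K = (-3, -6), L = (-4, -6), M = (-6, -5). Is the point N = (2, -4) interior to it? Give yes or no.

Barycentric coordinates of N: (10, -11, 2).
The three coordinates are positive, negative, positive; a point is interior exactly when all three are positive.

no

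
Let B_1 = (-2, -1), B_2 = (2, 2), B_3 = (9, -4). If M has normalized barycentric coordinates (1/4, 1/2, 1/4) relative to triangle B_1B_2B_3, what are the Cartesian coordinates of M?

(11/4, -1/4)

M = (1/4)·B_1 + (1/2)·B_2 + (1/4)·B_3.
x-coordinate: (1/4)·(-2) + (1/2)·2 + (1/4)·9 = 11/4.
y-coordinate: (1/4)·(-1) + (1/2)·2 + (1/4)·(-4) = -1/4.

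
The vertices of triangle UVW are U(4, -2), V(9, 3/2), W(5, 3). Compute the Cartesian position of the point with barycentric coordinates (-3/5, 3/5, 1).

(8, 51/10)

P = (-3/5)·U + (3/5)·V + 1·W.
x-coordinate: (-3/5)·4 + (3/5)·9 + 1·5 = 8.
y-coordinate: (-3/5)·(-2) + (3/5)·(3/2) + 1·3 = 51/10.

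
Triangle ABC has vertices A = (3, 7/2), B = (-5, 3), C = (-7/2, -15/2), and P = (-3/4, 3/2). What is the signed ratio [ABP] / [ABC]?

1/6

[ABC] = ½·(3·(3−(-15/2)) + (-5)·(-15/2−(7/2)) + (-7/2)·(7/2−3)) = ½·(63/2 + 55 − 7/4) = 339/8.
[ABP] = ½·(3·(3−(3/2)) + (-5)·(3/2−(7/2)) + (-3/4)·(7/2−3)) = ½·(9/2 + 10 − 3/8) = 113/16, so the ratio is (113/16)/(339/8) = 1/6.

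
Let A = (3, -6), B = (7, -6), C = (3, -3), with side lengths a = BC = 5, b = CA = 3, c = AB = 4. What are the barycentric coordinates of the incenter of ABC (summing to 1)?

(5/12, 1/4, 1/3)

The incenter has barycentric coordinates proportional to the opposite side lengths: (5 : 3 : 4).
Normalizing by 5+3+4 = 12 gives (5/12, 1/4, 1/3).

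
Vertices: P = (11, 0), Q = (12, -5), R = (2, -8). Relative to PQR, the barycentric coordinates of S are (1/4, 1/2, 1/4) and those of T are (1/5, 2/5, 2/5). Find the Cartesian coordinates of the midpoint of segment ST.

(341/40, -97/20)

Barycentric coordinates of the midpoint are the average: (9/40, 9/20, 13/40).
Converting: (9/40)·P + (9/20)·Q + (13/40)·R = (341/40, -97/20).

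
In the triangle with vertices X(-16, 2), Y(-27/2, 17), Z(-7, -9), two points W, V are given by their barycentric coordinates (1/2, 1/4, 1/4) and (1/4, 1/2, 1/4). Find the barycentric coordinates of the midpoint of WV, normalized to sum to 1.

(3/8, 3/8, 1/4)

Since both coordinate triples sum to 1, the midpoint's barycentrics are the componentwise average.
(1/2+1/4)/2 = 3/8; similarly 3/8 and 1/4.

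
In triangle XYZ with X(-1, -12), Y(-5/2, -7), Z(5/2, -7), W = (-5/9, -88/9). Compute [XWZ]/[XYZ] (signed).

[XYZ] = ½·((-1)·(-7−(-7)) + (-5/2)·(-7−(-12)) + (5/2)·(-12−(-7))) = ½·(0 − 25/2 − 25/2) = -25/2.
[XWZ] = ½·((-1)·(-88/9−(-7)) + (-5/9)·(-7−(-12)) + (5/2)·(-12−(-88/9))) = ½·(25/9 − 25/9 − 50/9) = -25/9, so the ratio is (-25/9)/(-25/2) = 2/9.

2/9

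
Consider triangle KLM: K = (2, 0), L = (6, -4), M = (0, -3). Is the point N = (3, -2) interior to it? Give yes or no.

yes

Barycentric coordinates of N: (9/20, 7/20, 1/5).
The three coordinates are positive, positive, positive; a point is interior exactly when all three are positive.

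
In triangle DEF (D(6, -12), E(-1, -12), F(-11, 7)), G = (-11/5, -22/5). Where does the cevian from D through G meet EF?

(-23/3, 2/3)

Barycentric coordinates of G with respect to DEF: (2/5, 1/5, 2/5).
On side EF the D-coordinate is zero; dropping G's D-weight 2/5 and renormalizing the remaining 1/5 : 2/5 gives weights 1/3, 2/3 on E, F.
H = (1/3)·(-1, -12) + (2/3)·(-11, 7) = (-23/3, 2/3).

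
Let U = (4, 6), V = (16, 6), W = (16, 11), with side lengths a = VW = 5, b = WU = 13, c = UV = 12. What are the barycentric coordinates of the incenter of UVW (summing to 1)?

The incenter has barycentric coordinates proportional to the opposite side lengths: (5 : 13 : 12).
Normalizing by 5+13+12 = 30 gives (1/6, 13/30, 2/5).

(1/6, 13/30, 2/5)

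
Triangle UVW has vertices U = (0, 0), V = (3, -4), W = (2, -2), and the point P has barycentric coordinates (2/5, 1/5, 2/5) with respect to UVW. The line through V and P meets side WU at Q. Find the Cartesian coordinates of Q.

(1, -1)

Line VP meets WU where the V-coordinate vanishes; zeroing P's V-weight and renormalizing leaves W, U-weights 2/5 : 2/5 → (1/2, 1/2).
So Q = (1/2)·W + (1/2)·U = (1, -1).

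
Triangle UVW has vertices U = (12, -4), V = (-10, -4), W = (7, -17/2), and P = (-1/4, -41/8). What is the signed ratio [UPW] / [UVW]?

1/2

[UVW] = ½·(12·(-4−(-17/2)) + (-10)·(-17/2−(-4)) + 7·(-4−(-4))) = ½·(54 + 45 + 0) = 99/2.
[UPW] = ½·(12·(-41/8−(-17/2)) + (-1/4)·(-17/2−(-4)) + 7·(-4−(-41/8))) = ½·(81/2 + 9/8 + 63/8) = 99/4, so the ratio is (99/4)/(99/2) = 1/2.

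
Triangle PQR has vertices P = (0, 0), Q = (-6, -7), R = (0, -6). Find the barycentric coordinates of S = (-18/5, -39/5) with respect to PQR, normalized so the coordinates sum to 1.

Signed area of the reference triangle: [PQR] = ½·(0·(-7−(-6)) + (-6)·(-6−0) + 0·(0−(-7))) = ½·(0 + 36 + 0) = 18.
[SQR] = ½·((-18/5)·(-7−(-6)) + (-6)·(-6−(-39/5)) + 0·(-39/5−(-7))) = ½·(18/5 − 54/5 + 0) = -18/5, so the P-coordinate is (-18/5)/18 = -1/5.
[PSR] = ½·(0·(-39/5−(-6)) + (-18/5)·(-6−0) + 0·(0−(-39/5))) = ½·(0 + 108/5 + 0) = 54/5, so the Q-coordinate is 3/5.
[PQS] = ½·(0·(-7−(-39/5)) + (-6)·(-39/5−0) + (-18/5)·(0−(-7))) = ½·(0 + 234/5 − 126/5) = 54/5, so the R-coordinate is 3/5.

(-1/5, 3/5, 3/5)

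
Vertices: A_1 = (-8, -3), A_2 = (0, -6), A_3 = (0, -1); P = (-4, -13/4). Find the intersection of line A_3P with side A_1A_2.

(-16/3, -4)

Barycentric coordinates of P with respect to A_1A_2A_3: (1/2, 1/4, 1/4).
On side A_1A_2 the A_3-coordinate is zero; dropping P's A_3-weight 1/4 and renormalizing the remaining 1/2 : 1/4 gives weights 2/3, 1/3 on A_1, A_2.
Q = (2/3)·(-8, -3) + (1/3)·(0, -6) = (-16/3, -4).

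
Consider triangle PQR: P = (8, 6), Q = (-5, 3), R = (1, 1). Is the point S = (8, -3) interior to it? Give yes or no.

no

Barycentric coordinates of S: (-5/22, -63/44, 117/44).
The three coordinates are negative, negative, positive; a point is interior exactly when all three are positive.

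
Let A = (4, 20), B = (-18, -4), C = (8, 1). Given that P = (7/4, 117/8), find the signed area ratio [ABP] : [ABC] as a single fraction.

1/8

[ABC] = ½·(4·(-4−1) + (-18)·(1−20) + 8·(20−(-4))) = ½·(-20 + 342 + 192) = 257.
[ABP] = ½·(4·(-4−(117/8)) + (-18)·(117/8−20) + (7/4)·(20−(-4))) = ½·(-149/2 + 387/4 + 42) = 257/8, so the ratio is (257/8)/257 = 1/8.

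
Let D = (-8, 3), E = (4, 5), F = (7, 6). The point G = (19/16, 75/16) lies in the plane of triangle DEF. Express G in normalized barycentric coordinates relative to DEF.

Signed area of the reference triangle: [DEF] = ½·((-8)·(5−6) + 4·(6−3) + 7·(3−5)) = ½·(8 + 12 − 14) = 3.
[GEF] = ½·((19/16)·(5−6) + 4·(6−(75/16)) + 7·(75/16−5)) = ½·(-19/16 + 21/4 − 35/16) = 15/16, so the D-coordinate is (15/16)/3 = 5/16.
[DGF] = ½·((-8)·(75/16−6) + (19/16)·(6−3) + 7·(3−(75/16))) = ½·(21/2 + 57/16 − 189/16) = 9/8, so the E-coordinate is 3/8.
[DEG] = ½·((-8)·(5−(75/16)) + 4·(75/16−3) + (19/16)·(3−5)) = ½·(-5/2 + 27/4 − 19/8) = 15/16, so the F-coordinate is 5/16.
Check: 5/16 + 3/8 + 5/16 = 1.

(5/16, 3/8, 5/16)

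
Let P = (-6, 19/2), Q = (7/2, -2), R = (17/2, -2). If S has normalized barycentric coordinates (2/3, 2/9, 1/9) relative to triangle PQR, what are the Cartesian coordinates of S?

(-41/18, 17/3)

S = (2/3)·P + (2/9)·Q + (1/9)·R.
x-coordinate: (2/3)·(-6) + (2/9)·(7/2) + (1/9)·(17/2) = -41/18.
y-coordinate: (2/3)·(19/2) + (2/9)·(-2) + (1/9)·(-2) = 17/3.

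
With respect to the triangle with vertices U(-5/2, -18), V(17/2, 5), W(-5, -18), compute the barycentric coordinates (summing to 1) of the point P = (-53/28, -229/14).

Signed area of the reference triangle: [UVW] = ½·((-5/2)·(5−(-18)) + (17/2)·(-18−(-18)) + (-5)·(-18−5)) = ½·(-115/2 + 0 + 115) = 115/4.
[PVW] = ½·((-53/28)·(5−(-18)) + (17/2)·(-18−(-229/14)) + (-5)·(-229/14−5)) = ½·(-1219/28 − 391/28 + 1495/14) = 345/14, so the U-coordinate is (345/14)/(115/4) = 6/7.
[UPW] = ½·((-5/2)·(-229/14−(-18)) + (-53/28)·(-18−(-18)) + (-5)·(-18−(-229/14))) = ½·(-115/28 + 0 + 115/14) = 115/56, so the V-coordinate is 1/14.
[UVP] = ½·((-5/2)·(5−(-229/14)) + (17/2)·(-229/14−(-18)) + (-53/28)·(-18−5)) = ½·(-1495/28 + 391/28 + 1219/28) = 115/56, so the W-coordinate is 1/14.
Check: 6/7 + 1/14 + 1/14 = 1.

(6/7, 1/14, 1/14)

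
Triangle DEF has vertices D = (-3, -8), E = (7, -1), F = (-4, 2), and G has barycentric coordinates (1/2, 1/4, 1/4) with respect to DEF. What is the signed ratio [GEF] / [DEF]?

1/2

The signed ratio [GEF]/[DEF] equals the barycentric coordinate of G at vertex D, which is 1/2.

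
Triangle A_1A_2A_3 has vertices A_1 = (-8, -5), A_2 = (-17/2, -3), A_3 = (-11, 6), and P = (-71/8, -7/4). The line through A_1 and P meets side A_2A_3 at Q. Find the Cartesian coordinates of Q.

Barycentric coordinates of P with respect to A_1A_2A_3: (1/2, 1/4, 1/4).
On side A_2A_3 the A_1-coordinate is zero; dropping P's A_1-weight 1/2 and renormalizing the remaining 1/4 : 1/4 gives weights 1/2, 1/2 on A_2, A_3.
Q = (1/2)·(-17/2, -3) + (1/2)·(-11, 6) = (-39/4, 3/2).

(-39/4, 3/2)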